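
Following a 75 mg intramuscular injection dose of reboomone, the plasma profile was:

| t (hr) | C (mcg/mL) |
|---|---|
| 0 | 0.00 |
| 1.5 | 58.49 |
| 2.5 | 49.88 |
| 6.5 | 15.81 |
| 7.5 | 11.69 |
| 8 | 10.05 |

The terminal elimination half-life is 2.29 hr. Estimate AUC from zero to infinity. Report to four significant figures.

AUC = 281.8 mcg/mL·hr

Trapezoidal AUC_0→8:
  [0→1.5]: (0.00+58.49)/2 × 1.5 = 43.8675
  [1.5→2.5]: (58.49+49.88)/2 × 1 = 54.185
  [2.5→6.5]: (49.88+15.81)/2 × 4 = 131.38
  [6.5→7.5]: (15.81+11.69)/2 × 1 = 13.75
  [7.5→8]: (11.69+10.05)/2 × 0.5 = 5.435
  Sum = 248.6175 mcg/mL·hr
k_e = ln2 / t½ = 0.693147 / 2.29 = 0.3027 hr^-1
Extrapolated tail: C_last / k_e = 10.05 / 0.3027 = 33.201
AUC_0→∞ = 248.6175 + 33.201 = 281.8185 mcg/mL·hr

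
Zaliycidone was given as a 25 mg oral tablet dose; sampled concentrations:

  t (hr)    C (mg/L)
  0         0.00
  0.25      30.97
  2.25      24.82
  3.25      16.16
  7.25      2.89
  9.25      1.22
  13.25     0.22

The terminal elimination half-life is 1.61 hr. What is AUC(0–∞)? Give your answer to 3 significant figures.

Trapezoidal AUC_0→13.25:
  [0→0.25]: (0.00+30.97)/2 × 0.25 = 3.87125
  [0.25→2.25]: (30.97+24.82)/2 × 2 = 55.79
  [2.25→3.25]: (24.82+16.16)/2 × 1 = 20.49
  [3.25→7.25]: (16.16+2.89)/2 × 4 = 38.1
  [7.25→9.25]: (2.89+1.22)/2 × 2 = 4.11
  [9.25→13.25]: (1.22+0.22)/2 × 4 = 2.88
  Sum = 125.24125 mg/L·hr
k_e = ln2 / t½ = 0.693147 / 1.61 = 0.4305 hr^-1
Extrapolated tail: C_last / k_e = 0.22 / 0.4305 = 0.511
AUC_0→∞ = 125.24125 + 0.511 = 125.75225 mg/L·hr

AUC = 126 mg/L·hr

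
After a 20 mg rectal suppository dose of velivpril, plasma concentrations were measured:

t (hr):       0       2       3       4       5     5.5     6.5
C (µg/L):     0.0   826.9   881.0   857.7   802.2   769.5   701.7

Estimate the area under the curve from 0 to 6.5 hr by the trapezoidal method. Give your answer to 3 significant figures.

AUC = 4510 µg/L·hr

Trapezoidal AUC_0→6.5:
  [0→2]: (0.0+826.9)/2 × 2 = 826.9
  [2→3]: (826.9+881.0)/2 × 1 = 853.95
  [3→4]: (881.0+857.7)/2 × 1 = 869.35
  [4→5]: (857.7+802.2)/2 × 1 = 829.95
  [5→5.5]: (802.2+769.5)/2 × 0.5 = 392.925
  [5.5→6.5]: (769.5+701.7)/2 × 1 = 735.6
  Sum = 4508.675 µg/L·hr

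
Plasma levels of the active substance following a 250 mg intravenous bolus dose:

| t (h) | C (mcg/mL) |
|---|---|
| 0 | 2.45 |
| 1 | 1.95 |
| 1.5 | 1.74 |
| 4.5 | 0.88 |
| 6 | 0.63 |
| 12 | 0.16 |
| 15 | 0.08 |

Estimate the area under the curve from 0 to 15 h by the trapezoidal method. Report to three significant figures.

Trapezoidal AUC_0→15:
  [0→1]: (2.45+1.95)/2 × 1 = 2.2
  [1→1.5]: (1.95+1.74)/2 × 0.5 = 0.9225
  [1.5→4.5]: (1.74+0.88)/2 × 3 = 3.93
  [4.5→6]: (0.88+0.63)/2 × 1.5 = 1.1325
  [6→12]: (0.63+0.16)/2 × 6 = 2.37
  [12→15]: (0.16+0.08)/2 × 3 = 0.36
  Sum = 10.915 mcg/mL·h

AUC = 10.9 mcg/mL·h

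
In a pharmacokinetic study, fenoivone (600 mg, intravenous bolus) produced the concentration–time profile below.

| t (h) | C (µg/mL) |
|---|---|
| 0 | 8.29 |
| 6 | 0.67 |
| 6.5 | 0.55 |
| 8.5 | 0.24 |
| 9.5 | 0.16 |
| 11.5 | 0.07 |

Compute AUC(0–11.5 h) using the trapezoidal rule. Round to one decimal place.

AUC = 28.4 µg/mL·h

Trapezoidal AUC_0→11.5:
  [0→6]: (8.29+0.67)/2 × 6 = 26.88
  [6→6.5]: (0.67+0.55)/2 × 0.5 = 0.305
  [6.5→8.5]: (0.55+0.24)/2 × 2 = 0.79
  [8.5→9.5]: (0.24+0.16)/2 × 1 = 0.2
  [9.5→11.5]: (0.16+0.07)/2 × 2 = 0.23
  Sum = 28.405 µg/mL·h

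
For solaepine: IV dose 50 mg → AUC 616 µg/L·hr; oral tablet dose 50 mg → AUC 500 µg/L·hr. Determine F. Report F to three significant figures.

F = (AUC_ev / D_ev) / (AUC_iv / D_iv)
  = (500/50) / (616/50)
  = 10 / 12.32 = 0.8117

F = 0.812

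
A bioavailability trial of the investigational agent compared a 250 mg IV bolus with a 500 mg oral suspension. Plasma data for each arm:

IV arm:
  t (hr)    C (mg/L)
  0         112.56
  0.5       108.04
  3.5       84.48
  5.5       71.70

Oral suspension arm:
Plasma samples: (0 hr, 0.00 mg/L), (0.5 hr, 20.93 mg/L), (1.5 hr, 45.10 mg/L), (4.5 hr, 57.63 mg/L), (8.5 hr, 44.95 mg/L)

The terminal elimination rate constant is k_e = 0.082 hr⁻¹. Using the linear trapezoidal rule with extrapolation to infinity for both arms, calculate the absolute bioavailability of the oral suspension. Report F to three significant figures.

F = 0.344

Trapezoidal AUC_0→5.5 (IV):
  [0→0.5]: (112.56+108.04)/2 × 0.5 = 55.15
  [0.5→3.5]: (108.04+84.48)/2 × 3 = 288.78
  [3.5→5.5]: (84.48+71.70)/2 × 2 = 156.18
  Sum = 500.11 mg/L·hr
IV tail: 71.70/0.082 = 874.390; AUC_iv,0→∞ = 500.11 + 874.390 = 1374.5 mg/L·hr
Trapezoidal AUC_0→8.5 (oral suspension):
  [0→0.5]: (0.00+20.93)/2 × 0.5 = 5.2325
  [0.5→1.5]: (20.93+45.10)/2 × 1 = 33.015
  [1.5→4.5]: (45.10+57.63)/2 × 3 = 154.095
  [4.5→8.5]: (57.63+44.95)/2 × 4 = 205.16
  Sum = 397.5025 mg/L·hr
oral suspension tail: 44.95/0.082 = 548.171; AUC_ev,0→∞ = 397.5025 + 548.171 = 945.6735 mg/L·hr
F = (AUC_ev/D_ev)/(AUC_iv/D_iv) = (945.6735/500)/(1374.5/250) = 1.891347/5.498 = 0.3440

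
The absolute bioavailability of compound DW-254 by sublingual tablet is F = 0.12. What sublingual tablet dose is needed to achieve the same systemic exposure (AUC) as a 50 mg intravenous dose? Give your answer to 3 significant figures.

D_sublingual = 417 mg

For equal systemic exposure: F × D_ev = D_iv
D_ev = D_iv / F = 50 / 0.12 = 416.667 mg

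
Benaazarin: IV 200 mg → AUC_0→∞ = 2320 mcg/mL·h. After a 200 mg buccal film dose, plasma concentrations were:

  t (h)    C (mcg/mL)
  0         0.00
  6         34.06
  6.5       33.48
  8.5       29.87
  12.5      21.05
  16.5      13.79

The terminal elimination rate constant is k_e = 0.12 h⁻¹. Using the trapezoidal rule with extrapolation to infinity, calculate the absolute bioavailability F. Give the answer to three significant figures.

Trapezoidal AUC_0→16.5 (buccal film):
  [0→6]: (0.00+34.06)/2 × 6 = 102.18
  [6→6.5]: (34.06+33.48)/2 × 0.5 = 16.885
  [6.5→8.5]: (33.48+29.87)/2 × 2 = 63.35
  [8.5→12.5]: (29.87+21.05)/2 × 4 = 101.84
  [12.5→16.5]: (21.05+13.79)/2 × 4 = 69.68
  Sum = 353.935 mcg/mL·h
Tail: C_last/k_e = 13.79/0.12 = 114.917
AUC_0→∞ (buccal film) = 353.935 + 114.917 = 468.852 mcg/mL·h
F = (AUC_ev/D_ev)/(AUC_iv/D_iv) = (468.852/200)/(2320/200) = 2.34426/11.6 = 0.2021

F = 0.202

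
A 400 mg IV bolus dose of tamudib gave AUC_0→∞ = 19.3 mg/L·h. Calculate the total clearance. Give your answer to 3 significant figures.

CL = Dose_iv / AUC_0→∞
   = 400 / 19.3 = 20.7254 L/h

CL = 20.7 L/h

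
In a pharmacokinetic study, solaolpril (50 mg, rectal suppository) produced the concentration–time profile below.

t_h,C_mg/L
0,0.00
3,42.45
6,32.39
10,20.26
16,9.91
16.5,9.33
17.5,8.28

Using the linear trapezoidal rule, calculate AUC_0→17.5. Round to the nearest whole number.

AUC = 385 mg/L·h

Trapezoidal AUC_0→17.5:
  [0→3]: (0.00+42.45)/2 × 3 = 63.675
  [3→6]: (42.45+32.39)/2 × 3 = 112.26
  [6→10]: (32.39+20.26)/2 × 4 = 105.3
  [10→16]: (20.26+9.91)/2 × 6 = 90.51
  [16→16.5]: (9.91+9.33)/2 × 0.5 = 4.81
  [16.5→17.5]: (9.33+8.28)/2 × 1 = 8.805
  Sum = 385.36 mg/L·h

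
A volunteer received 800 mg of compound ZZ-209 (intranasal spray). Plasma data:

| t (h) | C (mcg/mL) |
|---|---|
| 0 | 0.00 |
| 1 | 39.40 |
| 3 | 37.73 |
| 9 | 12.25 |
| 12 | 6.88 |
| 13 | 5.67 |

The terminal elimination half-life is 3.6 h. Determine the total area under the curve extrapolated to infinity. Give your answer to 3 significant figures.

AUC = 311 mcg/mL·h

Trapezoidal AUC_0→13:
  [0→1]: (0.00+39.40)/2 × 1 = 19.7
  [1→3]: (39.40+37.73)/2 × 2 = 77.13
  [3→9]: (37.73+12.25)/2 × 6 = 149.94
  [9→12]: (12.25+6.88)/2 × 3 = 28.695
  [12→13]: (6.88+5.67)/2 × 1 = 6.275
  Sum = 281.74 mcg/mL·h
k_e = ln2 / t½ = 0.693147 / 3.6 = 0.1925 h^-1
Extrapolated tail: C_last / k_e = 5.67 / 0.1925 = 29.455
AUC_0→∞ = 281.74 + 29.455 = 311.195 mcg/mL·h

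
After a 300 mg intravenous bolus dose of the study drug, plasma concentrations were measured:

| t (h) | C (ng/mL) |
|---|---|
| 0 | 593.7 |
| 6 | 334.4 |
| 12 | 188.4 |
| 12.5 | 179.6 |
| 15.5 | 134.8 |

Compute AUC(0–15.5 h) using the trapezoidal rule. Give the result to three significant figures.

AUC = 4920 ng/mL·h

Trapezoidal AUC_0→15.5:
  [0→6]: (593.7+334.4)/2 × 6 = 2784.3
  [6→12]: (334.4+188.4)/2 × 6 = 1568.4
  [12→12.5]: (188.4+179.6)/2 × 0.5 = 92.0
  [12.5→15.5]: (179.6+134.8)/2 × 3 = 471.6
  Sum = 4916.3 ng/mL·h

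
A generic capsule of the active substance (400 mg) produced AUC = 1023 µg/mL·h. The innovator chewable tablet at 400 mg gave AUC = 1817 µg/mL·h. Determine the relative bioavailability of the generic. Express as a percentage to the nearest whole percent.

F_rel = (AUC_test/D_test) / (AUC_ref/D_ref)
      = (1023/400) / (1817/400)
      = 2.5575 / 4.5425 = 0.5630 = 56.30%

F_rel = 56%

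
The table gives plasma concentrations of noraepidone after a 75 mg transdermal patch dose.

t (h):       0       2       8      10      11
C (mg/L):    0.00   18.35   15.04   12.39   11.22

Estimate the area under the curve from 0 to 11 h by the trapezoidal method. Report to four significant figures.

AUC = 157.8 mg/L·h

Trapezoidal AUC_0→11:
  [0→2]: (0.00+18.35)/2 × 2 = 18.35
  [2→8]: (18.35+15.04)/2 × 6 = 100.17
  [8→10]: (15.04+12.39)/2 × 2 = 27.43
  [10→11]: (12.39+11.22)/2 × 1 = 11.805
  Sum = 157.755 mg/L·h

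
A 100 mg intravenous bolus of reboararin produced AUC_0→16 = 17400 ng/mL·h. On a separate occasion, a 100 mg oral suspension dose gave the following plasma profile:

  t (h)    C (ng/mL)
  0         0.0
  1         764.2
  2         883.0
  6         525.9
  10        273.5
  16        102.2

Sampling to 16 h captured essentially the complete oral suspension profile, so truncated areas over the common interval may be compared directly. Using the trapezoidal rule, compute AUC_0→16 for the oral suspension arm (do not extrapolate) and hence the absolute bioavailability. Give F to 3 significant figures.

F = 0.388

Trapezoidal AUC_0→16 (oral suspension):
  [0→1]: (0.0+764.2)/2 × 1 = 382.1
  [1→2]: (764.2+883.0)/2 × 1 = 823.6
  [2→6]: (883.0+525.9)/2 × 4 = 2817.8
  [6→10]: (525.9+273.5)/2 × 4 = 1598.8
  [10→16]: (273.5+102.2)/2 × 6 = 1127.1
  Sum = 6749.4 ng/mL·h
F = (AUC_ev/D_ev)/(AUC_iv/D_iv) = (6749.4/100)/(17400/100) = 67.494/174 = 0.3879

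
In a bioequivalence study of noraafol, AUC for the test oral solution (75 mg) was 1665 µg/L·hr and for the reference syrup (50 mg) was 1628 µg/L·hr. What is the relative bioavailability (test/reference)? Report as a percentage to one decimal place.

F_rel = (AUC_test/D_test) / (AUC_ref/D_ref)
      = (1665/75) / (1628/50)
      = 22.2 / 32.56 = 0.6818 = 68.18%

F_rel = 68.2%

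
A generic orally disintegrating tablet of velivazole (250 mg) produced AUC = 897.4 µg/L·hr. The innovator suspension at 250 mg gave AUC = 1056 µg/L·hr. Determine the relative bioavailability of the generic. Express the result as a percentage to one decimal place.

F_rel = 85.0%

F_rel = (AUC_test/D_test) / (AUC_ref/D_ref)
      = (897.4/250) / (1056/250)
      = 3.5896 / 4.224 = 0.8498 = 84.98%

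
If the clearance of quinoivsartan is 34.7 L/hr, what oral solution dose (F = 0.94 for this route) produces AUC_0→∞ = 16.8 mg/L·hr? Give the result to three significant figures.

Dose = CL × AUC_0→∞ / F
     = 34.7 × 16.8 / 0.94 = 620.17 mg

Dose = 620 mg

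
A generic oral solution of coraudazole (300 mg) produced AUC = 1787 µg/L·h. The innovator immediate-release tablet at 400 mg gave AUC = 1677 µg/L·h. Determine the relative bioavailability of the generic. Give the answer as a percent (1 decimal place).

F_rel = 142.1%

F_rel = (AUC_test/D_test) / (AUC_ref/D_ref)
      = (1787/300) / (1677/400)
      = 5.95667 / 4.1925 = 1.4208 = 142.08%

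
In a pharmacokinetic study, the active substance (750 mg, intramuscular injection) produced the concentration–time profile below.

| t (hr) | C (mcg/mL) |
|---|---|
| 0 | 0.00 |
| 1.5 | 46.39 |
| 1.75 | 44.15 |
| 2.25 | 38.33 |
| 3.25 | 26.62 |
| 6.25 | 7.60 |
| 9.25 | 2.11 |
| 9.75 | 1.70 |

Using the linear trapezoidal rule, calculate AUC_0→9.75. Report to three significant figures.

AUC = 166 mcg/mL·hr

Trapezoidal AUC_0→9.75:
  [0→1.5]: (0.00+46.39)/2 × 1.5 = 34.7925
  [1.5→1.75]: (46.39+44.15)/2 × 0.25 = 11.3175
  [1.75→2.25]: (44.15+38.33)/2 × 0.5 = 20.62
  [2.25→3.25]: (38.33+26.62)/2 × 1 = 32.475
  [3.25→6.25]: (26.62+7.60)/2 × 3 = 51.33
  [6.25→9.25]: (7.60+2.11)/2 × 3 = 14.565
  [9.25→9.75]: (2.11+1.70)/2 × 0.5 = 0.9525
  Sum = 166.0525 mcg/mL·hr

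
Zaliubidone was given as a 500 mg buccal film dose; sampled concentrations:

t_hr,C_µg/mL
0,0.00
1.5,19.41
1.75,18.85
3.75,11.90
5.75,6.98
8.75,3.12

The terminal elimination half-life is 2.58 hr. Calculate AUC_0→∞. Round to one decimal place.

AUC = 95.7 µg/mL·hr

Trapezoidal AUC_0→8.75:
  [0→1.5]: (0.00+19.41)/2 × 1.5 = 14.5575
  [1.5→1.75]: (19.41+18.85)/2 × 0.25 = 4.7825
  [1.75→3.75]: (18.85+11.90)/2 × 2 = 30.75
  [3.75→5.75]: (11.90+6.98)/2 × 2 = 18.88
  [5.75→8.75]: (6.98+3.12)/2 × 3 = 15.15
  Sum = 84.12 µg/mL·hr
k_e = ln2 / t½ = 0.693147 / 2.58 = 0.2687 hr^-1
Extrapolated tail: C_last / k_e = 3.12 / 0.2687 = 11.611
AUC_0→∞ = 84.12 + 11.611 = 95.731 µg/mL·hr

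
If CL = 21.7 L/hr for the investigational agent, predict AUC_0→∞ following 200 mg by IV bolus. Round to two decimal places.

AUC = 9.22 mg/L·hr

AUC_0→∞ = Dose_iv / CL
        = 200 / 21.7 = 9.21659 mg/L·hr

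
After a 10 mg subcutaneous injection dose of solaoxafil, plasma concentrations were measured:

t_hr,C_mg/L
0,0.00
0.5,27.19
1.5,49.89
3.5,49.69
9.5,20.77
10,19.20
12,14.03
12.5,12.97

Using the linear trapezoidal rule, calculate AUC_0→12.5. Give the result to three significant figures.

AUC = 406 mg/L·hr

Trapezoidal AUC_0→12.5:
  [0→0.5]: (0.00+27.19)/2 × 0.5 = 6.7975
  [0.5→1.5]: (27.19+49.89)/2 × 1 = 38.54
  [1.5→3.5]: (49.89+49.69)/2 × 2 = 99.58
  [3.5→9.5]: (49.69+20.77)/2 × 6 = 211.38
  [9.5→10]: (20.77+19.20)/2 × 0.5 = 9.9925
  [10→12]: (19.20+14.03)/2 × 2 = 33.23
  [12→12.5]: (14.03+12.97)/2 × 0.5 = 6.75
  Sum = 406.27 mg/L·hr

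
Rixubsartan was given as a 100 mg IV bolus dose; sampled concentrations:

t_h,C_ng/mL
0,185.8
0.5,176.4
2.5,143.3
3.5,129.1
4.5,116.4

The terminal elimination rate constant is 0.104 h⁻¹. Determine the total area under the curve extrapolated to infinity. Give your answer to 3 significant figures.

Trapezoidal AUC_0→4.5:
  [0→0.5]: (185.8+176.4)/2 × 0.5 = 90.55
  [0.5→2.5]: (176.4+143.3)/2 × 2 = 319.7
  [2.5→3.5]: (143.3+129.1)/2 × 1 = 136.2
  [3.5→4.5]: (129.1+116.4)/2 × 1 = 122.75
  Sum = 669.2 ng/mL·h
Extrapolated tail: C_last / k_e = 116.4 / 0.104 = 1119.231
AUC_0→∞ = 669.2 + 1119.231 = 1788.431 ng/mL·h

AUC = 1790 ng/mL·h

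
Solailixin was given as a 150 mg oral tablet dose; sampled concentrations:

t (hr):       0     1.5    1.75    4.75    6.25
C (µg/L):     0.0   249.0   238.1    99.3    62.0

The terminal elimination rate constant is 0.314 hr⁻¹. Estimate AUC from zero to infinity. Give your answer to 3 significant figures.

Trapezoidal AUC_0→6.25:
  [0→1.5]: (0.0+249.0)/2 × 1.5 = 186.75
  [1.5→1.75]: (249.0+238.1)/2 × 0.25 = 60.8875
  [1.75→4.75]: (238.1+99.3)/2 × 3 = 506.1
  [4.75→6.25]: (99.3+62.0)/2 × 1.5 = 120.975
  Sum = 874.7125 µg/L·hr
Extrapolated tail: C_last / k_e = 62.0 / 0.314 = 197.452
AUC_0→∞ = 874.7125 + 197.452 = 1072.1645 µg/L·hr

AUC = 1070 µg/L·hr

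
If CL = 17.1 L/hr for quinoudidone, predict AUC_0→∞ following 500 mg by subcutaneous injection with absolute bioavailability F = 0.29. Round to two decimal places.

AUC = 8.48 mg/L·hr

AUC_0→∞ = F × Dose / CL
        = 0.29 × 500 / 17.1 = 8.47953 mg/L·hr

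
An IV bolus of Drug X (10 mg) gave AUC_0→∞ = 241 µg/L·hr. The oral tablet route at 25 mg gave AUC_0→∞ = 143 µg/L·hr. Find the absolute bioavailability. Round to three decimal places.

F = (AUC_ev / D_ev) / (AUC_iv / D_iv)
  = (143/25) / (241/10)
  = 5.72 / 24.1 = 0.2373

F = 0.237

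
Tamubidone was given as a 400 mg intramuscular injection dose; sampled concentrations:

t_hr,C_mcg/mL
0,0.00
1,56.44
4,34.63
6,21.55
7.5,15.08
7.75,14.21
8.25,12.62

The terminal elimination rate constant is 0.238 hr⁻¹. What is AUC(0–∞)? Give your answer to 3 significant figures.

Trapezoidal AUC_0→8.25:
  [0→1]: (0.00+56.44)/2 × 1 = 28.22
  [1→4]: (56.44+34.63)/2 × 3 = 136.605
  [4→6]: (34.63+21.55)/2 × 2 = 56.18
  [6→7.5]: (21.55+15.08)/2 × 1.5 = 27.4725
  [7.5→7.75]: (15.08+14.21)/2 × 0.25 = 3.66125
  [7.75→8.25]: (14.21+12.62)/2 × 0.5 = 6.7075
  Sum = 258.84625 mcg/mL·hr
Extrapolated tail: C_last / k_e = 12.62 / 0.238 = 53.025
AUC_0→∞ = 258.84625 + 53.025 = 311.87125 mcg/mL·hr

AUC = 312 mcg/mL·hr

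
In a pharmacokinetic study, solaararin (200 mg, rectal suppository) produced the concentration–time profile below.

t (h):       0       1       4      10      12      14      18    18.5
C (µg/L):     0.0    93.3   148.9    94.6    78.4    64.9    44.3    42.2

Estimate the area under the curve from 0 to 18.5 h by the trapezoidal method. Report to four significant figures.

AUC = 1697 µg/L·h

Trapezoidal AUC_0→18.5:
  [0→1]: (0.0+93.3)/2 × 1 = 46.65
  [1→4]: (93.3+148.9)/2 × 3 = 363.3
  [4→10]: (148.9+94.6)/2 × 6 = 730.5
  [10→12]: (94.6+78.4)/2 × 2 = 173.0
  [12→14]: (78.4+64.9)/2 × 2 = 143.3
  [14→18]: (64.9+44.3)/2 × 4 = 218.4
  [18→18.5]: (44.3+42.2)/2 × 0.5 = 21.625
  Sum = 1696.775 µg/L·h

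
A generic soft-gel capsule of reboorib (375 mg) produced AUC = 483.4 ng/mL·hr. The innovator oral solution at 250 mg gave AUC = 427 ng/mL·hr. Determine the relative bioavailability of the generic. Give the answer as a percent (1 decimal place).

F_rel = 75.5%

F_rel = (AUC_test/D_test) / (AUC_ref/D_ref)
      = (483.4/375) / (427/250)
      = 1.28907 / 1.708 = 0.7547 = 75.47%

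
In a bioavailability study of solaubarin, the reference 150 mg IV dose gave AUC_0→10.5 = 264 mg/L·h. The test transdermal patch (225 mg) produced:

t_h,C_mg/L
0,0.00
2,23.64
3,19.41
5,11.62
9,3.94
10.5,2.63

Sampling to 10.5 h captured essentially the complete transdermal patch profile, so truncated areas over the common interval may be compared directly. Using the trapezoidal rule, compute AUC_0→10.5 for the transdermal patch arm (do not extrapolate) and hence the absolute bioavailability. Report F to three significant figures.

F = 0.283

Trapezoidal AUC_0→10.5 (transdermal patch):
  [0→2]: (0.00+23.64)/2 × 2 = 23.64
  [2→3]: (23.64+19.41)/2 × 1 = 21.525
  [3→5]: (19.41+11.62)/2 × 2 = 31.03
  [5→9]: (11.62+3.94)/2 × 4 = 31.12
  [9→10.5]: (3.94+2.63)/2 × 1.5 = 4.9275
  Sum = 112.2425 mg/L·h
F = (AUC_ev/D_ev)/(AUC_iv/D_iv) = (112.2425/225)/(264/150) = 0.498856/1.76 = 0.2834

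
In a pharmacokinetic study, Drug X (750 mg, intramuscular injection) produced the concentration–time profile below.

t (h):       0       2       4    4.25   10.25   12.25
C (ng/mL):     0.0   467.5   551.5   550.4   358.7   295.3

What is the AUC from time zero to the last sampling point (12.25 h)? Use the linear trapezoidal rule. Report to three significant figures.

Trapezoidal AUC_0→12.25:
  [0→2]: (0.0+467.5)/2 × 2 = 467.5
  [2→4]: (467.5+551.5)/2 × 2 = 1019.0
  [4→4.25]: (551.5+550.4)/2 × 0.25 = 137.7375
  [4.25→10.25]: (550.4+358.7)/2 × 6 = 2727.3
  [10.25→12.25]: (358.7+295.3)/2 × 2 = 654.0
  Sum = 5005.5375 ng/mL·h

AUC = 5010 ng/mL·h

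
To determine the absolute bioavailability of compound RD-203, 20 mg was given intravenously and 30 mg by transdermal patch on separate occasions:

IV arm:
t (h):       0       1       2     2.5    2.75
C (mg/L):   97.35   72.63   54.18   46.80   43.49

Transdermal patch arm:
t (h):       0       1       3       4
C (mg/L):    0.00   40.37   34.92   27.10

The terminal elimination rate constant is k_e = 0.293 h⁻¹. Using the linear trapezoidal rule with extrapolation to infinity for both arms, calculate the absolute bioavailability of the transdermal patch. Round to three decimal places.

F = 0.438

Trapezoidal AUC_0→2.75 (IV):
  [0→1]: (97.35+72.63)/2 × 1 = 84.99
  [1→2]: (72.63+54.18)/2 × 1 = 63.405
  [2→2.5]: (54.18+46.80)/2 × 0.5 = 25.245
  [2.5→2.75]: (46.80+43.49)/2 × 0.25 = 11.28625
  Sum = 184.92625 mg/L·h
IV tail: 43.49/0.293 = 148.430; AUC_iv,0→∞ = 184.92625 + 148.430 = 333.35625 mg/L·h
Trapezoidal AUC_0→4 (transdermal patch):
  [0→1]: (0.00+40.37)/2 × 1 = 20.185
  [1→3]: (40.37+34.92)/2 × 2 = 75.29
  [3→4]: (34.92+27.10)/2 × 1 = 31.01
  Sum = 126.485 mg/L·h
transdermal patch tail: 27.10/0.293 = 92.491; AUC_ev,0→∞ = 126.485 + 92.491 = 218.976 mg/L·h
F = (AUC_ev/D_ev)/(AUC_iv/D_iv) = (218.976/30)/(333.35625/20) = 7.2992/16.6678 = 0.4379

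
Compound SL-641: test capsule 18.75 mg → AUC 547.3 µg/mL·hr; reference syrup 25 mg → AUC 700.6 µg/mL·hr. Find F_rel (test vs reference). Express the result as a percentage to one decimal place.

F_rel = 104.2%

F_rel = (AUC_test/D_test) / (AUC_ref/D_ref)
      = (547.3/18.75) / (700.6/25)
      = 29.1893 / 28.024 = 1.0416 = 104.16%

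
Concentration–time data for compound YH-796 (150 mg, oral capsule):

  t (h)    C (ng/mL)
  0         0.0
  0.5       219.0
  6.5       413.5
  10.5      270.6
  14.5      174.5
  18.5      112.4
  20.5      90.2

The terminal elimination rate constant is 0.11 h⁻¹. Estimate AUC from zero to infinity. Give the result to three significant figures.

Trapezoidal AUC_0→20.5:
  [0→0.5]: (0.0+219.0)/2 × 0.5 = 54.75
  [0.5→6.5]: (219.0+413.5)/2 × 6 = 1897.5
  [6.5→10.5]: (413.5+270.6)/2 × 4 = 1368.2
  [10.5→14.5]: (270.6+174.5)/2 × 4 = 890.2
  [14.5→18.5]: (174.5+112.4)/2 × 4 = 573.8
  [18.5→20.5]: (112.4+90.2)/2 × 2 = 202.6
  Sum = 4987.05 ng/mL·h
Extrapolated tail: C_last / k_e = 90.2 / 0.11 = 820.000
AUC_0→∞ = 4987.05 + 820.000 = 5807.05 ng/mL·h

AUC = 5810 ng/mL·h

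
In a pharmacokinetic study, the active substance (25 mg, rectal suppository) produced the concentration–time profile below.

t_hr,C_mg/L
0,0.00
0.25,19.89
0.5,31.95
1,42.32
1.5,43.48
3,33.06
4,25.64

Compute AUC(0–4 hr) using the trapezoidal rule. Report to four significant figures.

Trapezoidal AUC_0→4:
  [0→0.25]: (0.00+19.89)/2 × 0.25 = 2.48625
  [0.25→0.5]: (19.89+31.95)/2 × 0.25 = 6.48
  [0.5→1]: (31.95+42.32)/2 × 0.5 = 18.5675
  [1→1.5]: (42.32+43.48)/2 × 0.5 = 21.45
  [1.5→3]: (43.48+33.06)/2 × 1.5 = 57.405
  [3→4]: (33.06+25.64)/2 × 1 = 29.35
  Sum = 135.73875 mg/L·hr

AUC = 135.7 mg/L·hr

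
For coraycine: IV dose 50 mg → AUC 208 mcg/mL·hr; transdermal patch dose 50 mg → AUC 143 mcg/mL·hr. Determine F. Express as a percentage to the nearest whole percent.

F = 69%

F = (AUC_ev / D_ev) / (AUC_iv / D_iv)
  = (143/50) / (208/50)
  = 2.86 / 4.16 = 0.6875
  = 68.75%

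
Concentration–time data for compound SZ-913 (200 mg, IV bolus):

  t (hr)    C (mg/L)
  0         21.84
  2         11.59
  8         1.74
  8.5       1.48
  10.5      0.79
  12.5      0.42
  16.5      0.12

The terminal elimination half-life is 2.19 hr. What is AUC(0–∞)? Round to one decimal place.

AUC = 79.2 mg/L·hr

Trapezoidal AUC_0→16.5:
  [0→2]: (21.84+11.59)/2 × 2 = 33.43
  [2→8]: (11.59+1.74)/2 × 6 = 39.99
  [8→8.5]: (1.74+1.48)/2 × 0.5 = 0.805
  [8.5→10.5]: (1.48+0.79)/2 × 2 = 2.27
  [10.5→12.5]: (0.79+0.42)/2 × 2 = 1.21
  [12.5→16.5]: (0.42+0.12)/2 × 4 = 1.08
  Sum = 78.785 mg/L·hr
k_e = ln2 / t½ = 0.693147 / 2.19 = 0.3165 hr^-1
Extrapolated tail: C_last / k_e = 0.12 / 0.3165 = 0.379
AUC_0→∞ = 78.785 + 0.379 = 79.164 mg/L·hr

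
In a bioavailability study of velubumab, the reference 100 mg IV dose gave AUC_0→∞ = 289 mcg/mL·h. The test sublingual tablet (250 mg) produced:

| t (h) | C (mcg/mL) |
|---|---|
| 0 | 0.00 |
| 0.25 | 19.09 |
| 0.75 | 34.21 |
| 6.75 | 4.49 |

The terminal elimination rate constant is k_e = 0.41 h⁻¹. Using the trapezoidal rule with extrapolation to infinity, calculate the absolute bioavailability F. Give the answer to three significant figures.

Trapezoidal AUC_0→6.75 (sublingual tablet):
  [0→0.25]: (0.00+19.09)/2 × 0.25 = 2.38625
  [0.25→0.75]: (19.09+34.21)/2 × 0.5 = 13.325
  [0.75→6.75]: (34.21+4.49)/2 × 6 = 116.1
  Sum = 131.81125 mcg/mL·h
Tail: C_last/k_e = 4.49/0.41 = 10.951
AUC_0→∞ (sublingual tablet) = 131.81125 + 10.951 = 142.76225 mcg/mL·h
F = (AUC_ev/D_ev)/(AUC_iv/D_iv) = (142.76225/250)/(289/100) = 0.571049/2.89 = 0.1976

F = 0.198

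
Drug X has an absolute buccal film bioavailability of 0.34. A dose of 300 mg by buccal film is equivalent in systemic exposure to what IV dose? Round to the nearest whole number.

D_iv = 102 mg

Systemic exposure from an extravascular dose = F × D_ev, so the equivalent IV dose is F × D_ev.
D_iv = F × D_ev = 0.34 × 300 = 102 mg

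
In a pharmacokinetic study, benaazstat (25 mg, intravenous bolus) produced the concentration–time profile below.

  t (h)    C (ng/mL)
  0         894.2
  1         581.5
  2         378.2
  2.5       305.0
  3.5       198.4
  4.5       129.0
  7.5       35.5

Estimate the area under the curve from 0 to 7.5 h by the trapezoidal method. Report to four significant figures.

AUC = 2051 ng/mL·h

Trapezoidal AUC_0→7.5:
  [0→1]: (894.2+581.5)/2 × 1 = 737.85
  [1→2]: (581.5+378.2)/2 × 1 = 479.85
  [2→2.5]: (378.2+305.0)/2 × 0.5 = 170.8
  [2.5→3.5]: (305.0+198.4)/2 × 1 = 251.7
  [3.5→4.5]: (198.4+129.0)/2 × 1 = 163.7
  [4.5→7.5]: (129.0+35.5)/2 × 3 = 246.75
  Sum = 2050.65 ng/mL·h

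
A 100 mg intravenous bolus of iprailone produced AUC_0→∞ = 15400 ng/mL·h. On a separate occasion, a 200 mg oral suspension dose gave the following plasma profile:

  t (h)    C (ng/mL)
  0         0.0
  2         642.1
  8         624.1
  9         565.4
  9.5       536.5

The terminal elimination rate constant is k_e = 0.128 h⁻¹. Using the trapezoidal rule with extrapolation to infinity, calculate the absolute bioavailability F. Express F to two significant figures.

F = 0.31

Trapezoidal AUC_0→9.5 (oral suspension):
  [0→2]: (0.0+642.1)/2 × 2 = 642.1
  [2→8]: (642.1+624.1)/2 × 6 = 3798.6
  [8→9]: (624.1+565.4)/2 × 1 = 594.75
  [9→9.5]: (565.4+536.5)/2 × 0.5 = 275.475
  Sum = 5310.925 ng/mL·h
Tail: C_last/k_e = 536.5/0.128 = 4191.406
AUC_0→∞ (oral suspension) = 5310.925 + 4191.406 = 9502.331 ng/mL·h
F = (AUC_ev/D_ev)/(AUC_iv/D_iv) = (9502.331/200)/(15400/100) = 47.511655/154 = 0.3085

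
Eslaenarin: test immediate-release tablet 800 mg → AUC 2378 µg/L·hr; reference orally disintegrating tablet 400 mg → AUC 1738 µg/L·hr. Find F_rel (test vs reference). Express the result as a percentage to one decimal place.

F_rel = 68.4%

F_rel = (AUC_test/D_test) / (AUC_ref/D_ref)
      = (2378/800) / (1738/400)
      = 2.9725 / 4.345 = 0.6841 = 68.41%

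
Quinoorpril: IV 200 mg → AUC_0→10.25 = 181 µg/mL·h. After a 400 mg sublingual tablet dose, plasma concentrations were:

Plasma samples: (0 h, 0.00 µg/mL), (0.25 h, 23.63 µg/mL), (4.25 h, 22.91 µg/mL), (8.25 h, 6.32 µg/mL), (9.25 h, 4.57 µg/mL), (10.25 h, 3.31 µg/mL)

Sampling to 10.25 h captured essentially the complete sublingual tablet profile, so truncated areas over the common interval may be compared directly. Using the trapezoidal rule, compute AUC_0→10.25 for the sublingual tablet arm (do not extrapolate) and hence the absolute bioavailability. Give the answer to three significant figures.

F = 0.453

Trapezoidal AUC_0→10.25 (sublingual tablet):
  [0→0.25]: (0.00+23.63)/2 × 0.25 = 2.95375
  [0.25→4.25]: (23.63+22.91)/2 × 4 = 93.08
  [4.25→8.25]: (22.91+6.32)/2 × 4 = 58.46
  [8.25→9.25]: (6.32+4.57)/2 × 1 = 5.445
  [9.25→10.25]: (4.57+3.31)/2 × 1 = 3.94
  Sum = 163.87875 µg/mL·h
F = (AUC_ev/D_ev)/(AUC_iv/D_iv) = (163.87875/400)/(181/200) = 0.409697/0.905 = 0.4527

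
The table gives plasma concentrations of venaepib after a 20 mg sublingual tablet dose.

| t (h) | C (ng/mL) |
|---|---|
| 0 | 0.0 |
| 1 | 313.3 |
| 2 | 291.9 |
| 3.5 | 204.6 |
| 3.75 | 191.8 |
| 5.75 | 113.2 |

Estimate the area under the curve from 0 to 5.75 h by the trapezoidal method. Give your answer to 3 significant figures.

Trapezoidal AUC_0→5.75:
  [0→1]: (0.0+313.3)/2 × 1 = 156.65
  [1→2]: (313.3+291.9)/2 × 1 = 302.6
  [2→3.5]: (291.9+204.6)/2 × 1.5 = 372.375
  [3.5→3.75]: (204.6+191.8)/2 × 0.25 = 49.55
  [3.75→5.75]: (191.8+113.2)/2 × 2 = 305.0
  Sum = 1186.175 ng/mL·h

AUC = 1190 ng/mL·h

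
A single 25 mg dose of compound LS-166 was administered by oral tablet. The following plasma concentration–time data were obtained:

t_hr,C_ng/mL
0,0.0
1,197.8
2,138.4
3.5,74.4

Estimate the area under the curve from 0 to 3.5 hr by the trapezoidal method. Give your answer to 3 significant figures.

AUC = 427 ng/mL·hr

Trapezoidal AUC_0→3.5:
  [0→1]: (0.0+197.8)/2 × 1 = 98.9
  [1→2]: (197.8+138.4)/2 × 1 = 168.1
  [2→3.5]: (138.4+74.4)/2 × 1.5 = 159.6
  Sum = 426.6 ng/mL·hr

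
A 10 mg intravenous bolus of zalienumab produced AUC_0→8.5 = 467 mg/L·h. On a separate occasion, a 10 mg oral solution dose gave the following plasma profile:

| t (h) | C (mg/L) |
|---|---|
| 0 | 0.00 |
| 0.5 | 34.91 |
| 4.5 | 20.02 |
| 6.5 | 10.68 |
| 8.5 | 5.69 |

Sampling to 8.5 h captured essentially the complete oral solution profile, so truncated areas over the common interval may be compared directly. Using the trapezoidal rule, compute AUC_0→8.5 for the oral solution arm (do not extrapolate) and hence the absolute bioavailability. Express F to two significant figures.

F = 0.35

Trapezoidal AUC_0→8.5 (oral solution):
  [0→0.5]: (0.00+34.91)/2 × 0.5 = 8.7275
  [0.5→4.5]: (34.91+20.02)/2 × 4 = 109.86
  [4.5→6.5]: (20.02+10.68)/2 × 2 = 30.7
  [6.5→8.5]: (10.68+5.69)/2 × 2 = 16.37
  Sum = 165.6575 mg/L·h
F = (AUC_ev/D_ev)/(AUC_iv/D_iv) = (165.6575/10)/(467/10) = 16.56575/46.7 = 0.3547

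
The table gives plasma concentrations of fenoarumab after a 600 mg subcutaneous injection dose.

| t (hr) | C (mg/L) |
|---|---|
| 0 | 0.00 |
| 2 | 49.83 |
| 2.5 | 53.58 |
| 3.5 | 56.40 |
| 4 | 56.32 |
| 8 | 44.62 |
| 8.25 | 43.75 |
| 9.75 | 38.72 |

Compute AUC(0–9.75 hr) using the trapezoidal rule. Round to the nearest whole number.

AUC = 434 mg/L·hr

Trapezoidal AUC_0→9.75:
  [0→2]: (0.00+49.83)/2 × 2 = 49.83
  [2→2.5]: (49.83+53.58)/2 × 0.5 = 25.8525
  [2.5→3.5]: (53.58+56.40)/2 × 1 = 54.99
  [3.5→4]: (56.40+56.32)/2 × 0.5 = 28.18
  [4→8]: (56.32+44.62)/2 × 4 = 201.88
  [8→8.25]: (44.62+43.75)/2 × 0.25 = 11.04625
  [8.25→9.75]: (43.75+38.72)/2 × 1.5 = 61.8525
  Sum = 433.63125 mg/L·hr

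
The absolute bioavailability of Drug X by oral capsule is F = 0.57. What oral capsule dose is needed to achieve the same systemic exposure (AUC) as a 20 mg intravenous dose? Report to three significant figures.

For equal systemic exposure: F × D_ev = D_iv
D_ev = D_iv / F = 20 / 0.57 = 35.0877 mg

D_oral = 35.1 mg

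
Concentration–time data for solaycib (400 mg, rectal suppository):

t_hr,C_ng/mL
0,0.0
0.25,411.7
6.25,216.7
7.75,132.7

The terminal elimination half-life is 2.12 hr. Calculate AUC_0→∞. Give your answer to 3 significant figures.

Trapezoidal AUC_0→7.75:
  [0→0.25]: (0.0+411.7)/2 × 0.25 = 51.4625
  [0.25→6.25]: (411.7+216.7)/2 × 6 = 1885.2
  [6.25→7.75]: (216.7+132.7)/2 × 1.5 = 262.05
  Sum = 2198.7125 ng/mL·hr
k_e = ln2 / t½ = 0.693147 / 2.12 = 0.3270 hr^-1
Extrapolated tail: C_last / k_e = 132.7 / 0.327 = 405.810
AUC_0→∞ = 2198.7125 + 405.810 = 2604.5225 ng/mL·hr

AUC = 2600 ng/mL·hr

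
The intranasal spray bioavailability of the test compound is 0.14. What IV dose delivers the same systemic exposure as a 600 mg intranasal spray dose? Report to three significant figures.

Systemic exposure from an extravascular dose = F × D_ev, so the equivalent IV dose is F × D_ev.
D_iv = F × D_ev = 0.14 × 600 = 84 mg

D_iv = 84.0 mg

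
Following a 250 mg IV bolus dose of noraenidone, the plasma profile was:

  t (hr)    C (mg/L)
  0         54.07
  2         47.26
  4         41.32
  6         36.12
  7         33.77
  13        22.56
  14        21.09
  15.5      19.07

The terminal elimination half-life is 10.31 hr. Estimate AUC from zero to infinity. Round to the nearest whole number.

Trapezoidal AUC_0→15.5:
  [0→2]: (54.07+47.26)/2 × 2 = 101.33
  [2→4]: (47.26+41.32)/2 × 2 = 88.58
  [4→6]: (41.32+36.12)/2 × 2 = 77.44
  [6→7]: (36.12+33.77)/2 × 1 = 34.945
  [7→13]: (33.77+22.56)/2 × 6 = 168.99
  [13→14]: (22.56+21.09)/2 × 1 = 21.825
  [14→15.5]: (21.09+19.07)/2 × 1.5 = 30.12
  Sum = 523.23 mg/L·hr
k_e = ln2 / t½ = 0.693147 / 10.31 = 0.0672 hr^-1
Extrapolated tail: C_last / k_e = 19.07 / 0.0672 = 283.780
AUC_0→∞ = 523.23 + 283.780 = 807.01 mg/L·hr

AUC = 807 mg/L·hr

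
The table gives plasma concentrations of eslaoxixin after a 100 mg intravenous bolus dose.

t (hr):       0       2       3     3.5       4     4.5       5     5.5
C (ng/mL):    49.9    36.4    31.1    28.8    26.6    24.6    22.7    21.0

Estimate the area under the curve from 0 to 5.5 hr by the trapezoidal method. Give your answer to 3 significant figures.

AUC = 184 ng/mL·hr

Trapezoidal AUC_0→5.5:
  [0→2]: (49.9+36.4)/2 × 2 = 86.3
  [2→3]: (36.4+31.1)/2 × 1 = 33.75
  [3→3.5]: (31.1+28.8)/2 × 0.5 = 14.975
  [3.5→4]: (28.8+26.6)/2 × 0.5 = 13.85
  [4→4.5]: (26.6+24.6)/2 × 0.5 = 12.8
  [4.5→5]: (24.6+22.7)/2 × 0.5 = 11.825
  [5→5.5]: (22.7+21.0)/2 × 0.5 = 10.925
  Sum = 184.425 ng/mL·hr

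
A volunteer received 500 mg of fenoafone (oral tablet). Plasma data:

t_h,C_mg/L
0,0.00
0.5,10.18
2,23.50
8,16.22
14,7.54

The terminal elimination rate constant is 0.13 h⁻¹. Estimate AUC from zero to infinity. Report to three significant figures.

AUC = 276 mg/L·h

Trapezoidal AUC_0→14:
  [0→0.5]: (0.00+10.18)/2 × 0.5 = 2.545
  [0.5→2]: (10.18+23.50)/2 × 1.5 = 25.26
  [2→8]: (23.50+16.22)/2 × 6 = 119.16
  [8→14]: (16.22+7.54)/2 × 6 = 71.28
  Sum = 218.245 mg/L·h
Extrapolated tail: C_last / k_e = 7.54 / 0.13 = 58.000
AUC_0→∞ = 218.245 + 58.000 = 276.245 mg/L·h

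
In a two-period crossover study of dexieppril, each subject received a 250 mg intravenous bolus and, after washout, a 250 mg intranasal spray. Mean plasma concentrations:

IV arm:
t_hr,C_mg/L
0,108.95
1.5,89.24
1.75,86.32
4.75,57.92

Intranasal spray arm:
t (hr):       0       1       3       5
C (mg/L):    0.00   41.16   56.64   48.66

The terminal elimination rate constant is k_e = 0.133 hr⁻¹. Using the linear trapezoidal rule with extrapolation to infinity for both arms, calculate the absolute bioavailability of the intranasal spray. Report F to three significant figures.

Trapezoidal AUC_0→4.75 (IV):
  [0→1.5]: (108.95+89.24)/2 × 1.5 = 148.6425
  [1.5→1.75]: (89.24+86.32)/2 × 0.25 = 21.945
  [1.75→4.75]: (86.32+57.92)/2 × 3 = 216.36
  Sum = 386.9475 mg/L·hr
IV tail: 57.92/0.133 = 435.489; AUC_iv,0→∞ = 386.9475 + 435.489 = 822.4365 mg/L·hr
Trapezoidal AUC_0→5 (intranasal spray):
  [0→1]: (0.00+41.16)/2 × 1 = 20.58
  [1→3]: (41.16+56.64)/2 × 2 = 97.8
  [3→5]: (56.64+48.66)/2 × 2 = 105.3
  Sum = 223.68 mg/L·hr
intranasal spray tail: 48.66/0.133 = 365.865; AUC_ev,0→∞ = 223.68 + 365.865 = 589.545 mg/L·hr
F = (AUC_ev/D_ev)/(AUC_iv/D_iv) = (589.545/250)/(822.4365/250) = 2.35818/3.289746 = 0.7168

F = 0.717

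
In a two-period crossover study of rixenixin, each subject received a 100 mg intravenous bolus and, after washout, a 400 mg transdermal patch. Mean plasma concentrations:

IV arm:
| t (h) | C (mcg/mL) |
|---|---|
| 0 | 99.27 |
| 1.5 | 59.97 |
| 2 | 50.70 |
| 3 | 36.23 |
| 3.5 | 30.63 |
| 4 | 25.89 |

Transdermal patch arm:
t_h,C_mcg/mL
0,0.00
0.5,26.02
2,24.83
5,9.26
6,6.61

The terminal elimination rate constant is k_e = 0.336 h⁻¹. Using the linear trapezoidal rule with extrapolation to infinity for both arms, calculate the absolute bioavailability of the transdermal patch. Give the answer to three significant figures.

Trapezoidal AUC_0→4 (IV):
  [0→1.5]: (99.27+59.97)/2 × 1.5 = 119.43
  [1.5→2]: (59.97+50.70)/2 × 0.5 = 27.6675
  [2→3]: (50.70+36.23)/2 × 1 = 43.465
  [3→3.5]: (36.23+30.63)/2 × 0.5 = 16.715
  [3.5→4]: (30.63+25.89)/2 × 0.5 = 14.13
  Sum = 221.4075 mcg/mL·h
IV tail: 25.89/0.336 = 77.054; AUC_iv,0→∞ = 221.4075 + 77.054 = 298.4615 mcg/mL·h
Trapezoidal AUC_0→6 (transdermal patch):
  [0→0.5]: (0.00+26.02)/2 × 0.5 = 6.505
  [0.5→2]: (26.02+24.83)/2 × 1.5 = 38.1375
  [2→5]: (24.83+9.26)/2 × 3 = 51.135
  [5→6]: (9.26+6.61)/2 × 1 = 7.935
  Sum = 103.7125 mcg/mL·h
transdermal patch tail: 6.61/0.336 = 19.673; AUC_ev,0→∞ = 103.7125 + 19.673 = 123.3855 mcg/mL·h
F = (AUC_ev/D_ev)/(AUC_iv/D_iv) = (123.3855/400)/(298.4615/100) = 0.30846375/2.984615 = 0.1034

F = 0.103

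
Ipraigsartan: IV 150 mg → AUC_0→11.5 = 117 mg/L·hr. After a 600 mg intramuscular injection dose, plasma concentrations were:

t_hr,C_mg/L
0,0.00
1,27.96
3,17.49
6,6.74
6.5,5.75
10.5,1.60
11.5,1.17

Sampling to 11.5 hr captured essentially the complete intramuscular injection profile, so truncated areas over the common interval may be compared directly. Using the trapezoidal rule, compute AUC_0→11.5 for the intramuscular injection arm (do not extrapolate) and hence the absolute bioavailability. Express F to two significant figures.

Trapezoidal AUC_0→11.5 (intramuscular injection):
  [0→1]: (0.00+27.96)/2 × 1 = 13.98
  [1→3]: (27.96+17.49)/2 × 2 = 45.45
  [3→6]: (17.49+6.74)/2 × 3 = 36.345
  [6→6.5]: (6.74+5.75)/2 × 0.5 = 3.1225
  [6.5→10.5]: (5.75+1.60)/2 × 4 = 14.7
  [10.5→11.5]: (1.60+1.17)/2 × 1 = 1.385
  Sum = 114.9825 mg/L·hr
F = (AUC_ev/D_ev)/(AUC_iv/D_iv) = (114.9825/600)/(117/150) = 0.1916375/0.78 = 0.2457

F = 0.25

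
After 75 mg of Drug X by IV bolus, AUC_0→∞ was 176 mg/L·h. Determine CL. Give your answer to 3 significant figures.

CL = 0.426 L/h

CL = Dose_iv / AUC_0→∞
   = 75 / 176 = 0.426136 L/h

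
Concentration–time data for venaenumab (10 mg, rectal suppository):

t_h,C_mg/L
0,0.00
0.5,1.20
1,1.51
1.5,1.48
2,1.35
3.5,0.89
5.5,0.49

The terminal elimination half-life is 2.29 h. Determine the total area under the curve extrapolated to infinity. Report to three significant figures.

Trapezoidal AUC_0→5.5:
  [0→0.5]: (0.00+1.20)/2 × 0.5 = 0.3
  [0.5→1]: (1.20+1.51)/2 × 0.5 = 0.6775
  [1→1.5]: (1.51+1.48)/2 × 0.5 = 0.7475
  [1.5→2]: (1.48+1.35)/2 × 0.5 = 0.7075
  [2→3.5]: (1.35+0.89)/2 × 1.5 = 1.68
  [3.5→5.5]: (0.89+0.49)/2 × 2 = 1.38
  Sum = 5.4925 mg/L·h
k_e = ln2 / t½ = 0.693147 / 2.29 = 0.3027 h^-1
Extrapolated tail: C_last / k_e = 0.49 / 0.3027 = 1.619
AUC_0→∞ = 5.4925 + 1.619 = 7.1115 mg/L·h

AUC = 7.11 mg/L·h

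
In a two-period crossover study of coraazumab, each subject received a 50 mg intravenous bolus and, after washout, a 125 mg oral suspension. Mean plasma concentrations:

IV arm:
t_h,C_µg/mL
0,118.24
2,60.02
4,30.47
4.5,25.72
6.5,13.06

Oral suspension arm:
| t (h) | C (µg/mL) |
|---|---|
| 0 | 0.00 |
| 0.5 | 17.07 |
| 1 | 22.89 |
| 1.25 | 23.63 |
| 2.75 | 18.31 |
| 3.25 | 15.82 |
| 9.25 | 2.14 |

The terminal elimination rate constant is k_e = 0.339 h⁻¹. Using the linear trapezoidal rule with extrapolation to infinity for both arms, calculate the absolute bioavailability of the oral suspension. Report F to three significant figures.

F = 0.134

Trapezoidal AUC_0→6.5 (IV):
  [0→2]: (118.24+60.02)/2 × 2 = 178.26
  [2→4]: (60.02+30.47)/2 × 2 = 90.49
  [4→4.5]: (30.47+25.72)/2 × 0.5 = 14.0475
  [4.5→6.5]: (25.72+13.06)/2 × 2 = 38.78
  Sum = 321.5775 µg/mL·h
IV tail: 13.06/0.339 = 38.525; AUC_iv,0→∞ = 321.5775 + 38.525 = 360.1025 µg/mL·h
Trapezoidal AUC_0→9.25 (oral suspension):
  [0→0.5]: (0.00+17.07)/2 × 0.5 = 4.2675
  [0.5→1]: (17.07+22.89)/2 × 0.5 = 9.99
  [1→1.25]: (22.89+23.63)/2 × 0.25 = 5.815
  [1.25→2.75]: (23.63+18.31)/2 × 1.5 = 31.455
  [2.75→3.25]: (18.31+15.82)/2 × 0.5 = 8.5325
  [3.25→9.25]: (15.82+2.14)/2 × 6 = 53.88
  Sum = 113.94 µg/mL·h
oral suspension tail: 2.14/0.339 = 6.313; AUC_ev,0→∞ = 113.94 + 6.313 = 120.253 µg/mL·h
F = (AUC_ev/D_ev)/(AUC_iv/D_iv) = (120.253/125)/(360.1025/50) = 0.962024/7.20205 = 0.1336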